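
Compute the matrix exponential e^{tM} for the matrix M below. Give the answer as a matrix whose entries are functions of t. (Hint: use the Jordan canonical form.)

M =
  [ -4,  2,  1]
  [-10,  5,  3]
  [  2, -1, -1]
e^{tM} =
  [-t^2 - 4*t + 1, t^2/2 + 2*t, t^2/2 + t]
  [-2*t^2 - 10*t, t^2 + 5*t + 1, t^2 + 3*t]
  [2*t, -t, 1 - t]

Strategy: write M = P · J · P⁻¹ where J is a Jordan canonical form, so e^{tM} = P · e^{tJ} · P⁻¹, and e^{tJ} can be computed block-by-block.

M has Jordan form
J =
  [0, 1, 0]
  [0, 0, 1]
  [0, 0, 0]
(up to reordering of blocks).

Per-block formulas:
  For a 3×3 Jordan block J_3(0): exp(t · J_3(0)) = e^(0t)·(I + t·N + (t^2/2)·N^2), where N is the 3×3 nilpotent shift.

After assembling e^{tJ} and conjugating by P, we get:

e^{tM} =
  [-t^2 - 4*t + 1, t^2/2 + 2*t, t^2/2 + t]
  [-2*t^2 - 10*t, t^2 + 5*t + 1, t^2 + 3*t]
  [2*t, -t, 1 - t]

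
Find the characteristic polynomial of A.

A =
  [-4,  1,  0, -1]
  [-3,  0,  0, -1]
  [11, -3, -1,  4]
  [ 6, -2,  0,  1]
x^4 + 4*x^3 + 6*x^2 + 4*x + 1

Expanding det(x·I − A) (e.g. by cofactor expansion or by noting that A is similar to its Jordan form J, which has the same characteristic polynomial as A) gives
  χ_A(x) = x^4 + 4*x^3 + 6*x^2 + 4*x + 1
which factors as (x + 1)^4. The eigenvalues (with algebraic multiplicities) are λ = -1 with multiplicity 4.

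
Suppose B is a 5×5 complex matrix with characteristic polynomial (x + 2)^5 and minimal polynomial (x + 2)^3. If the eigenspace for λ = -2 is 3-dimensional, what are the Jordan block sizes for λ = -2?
Block sizes for λ = -2: [3, 1, 1]

Step 1 — from the characteristic polynomial, algebraic multiplicity of λ = -2 is 5. From dim ker(B − (-2)·I) = 3, there are exactly 3 Jordan blocks for λ = -2.
Step 2 — from the minimal polynomial, the factor (x + 2)^3 tells us the largest block for λ = -2 has size 3.
Step 3 — with total size 5, 3 blocks, and largest block 3, the block sizes (in nonincreasing order) are [3, 1, 1].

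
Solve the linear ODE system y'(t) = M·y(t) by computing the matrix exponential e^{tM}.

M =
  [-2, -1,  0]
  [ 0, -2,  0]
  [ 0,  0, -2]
e^{tM} =
  [exp(-2*t), -t*exp(-2*t), 0]
  [0, exp(-2*t), 0]
  [0, 0, exp(-2*t)]

Strategy: write M = P · J · P⁻¹ where J is a Jordan canonical form, so e^{tM} = P · e^{tJ} · P⁻¹, and e^{tJ} can be computed block-by-block.

M has Jordan form
J =
  [-2,  1,  0]
  [ 0, -2,  0]
  [ 0,  0, -2]
(up to reordering of blocks).

Per-block formulas:
  For a 1×1 block at λ = -2: exp(t · [-2]) = [e^(-2t)].
  For a 2×2 Jordan block J_2(-2): exp(t · J_2(-2)) = e^(-2t)·(I + t·N), where N is the 2×2 nilpotent shift.

After assembling e^{tJ} and conjugating by P, we get:

e^{tM} =
  [exp(-2*t), -t*exp(-2*t), 0]
  [0, exp(-2*t), 0]
  [0, 0, exp(-2*t)]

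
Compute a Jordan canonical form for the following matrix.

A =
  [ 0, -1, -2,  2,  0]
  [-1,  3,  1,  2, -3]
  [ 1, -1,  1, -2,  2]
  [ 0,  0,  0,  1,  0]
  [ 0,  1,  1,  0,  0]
J_3(1) ⊕ J_1(1) ⊕ J_1(1)

The characteristic polynomial is
  det(x·I − A) = x^5 - 5*x^4 + 10*x^3 - 10*x^2 + 5*x - 1 = (x - 1)^5

Eigenvalues and multiplicities (the geometric multiplicity of λ is n − rank(A − λI), which equals the number of Jordan blocks for λ):
  λ = 1: algebraic multiplicity = 5, geometric multiplicity = 3

Determining the block sizes for each eigenvalue:
  λ = 1: with am = 5 and gm = 3, the partition is not yet determined (e.g. several partitions of 5 into 3 parts exist). Let N = A − (1)·I. Computing rank(N^1) = 2, rank(N^2) = 1, rank(N^3) = 0; the number of blocks of size ≥ j is rank(N^{j−1}) − rank(N^j), giving [3, 1, 1]. So we have 1 block(s) of size 3, 2 block(s) of size 1 → block sizes [3, 1, 1]

Assembling the blocks gives a Jordan form
J =
  [1, 1, 0, 0, 0]
  [0, 1, 1, 0, 0]
  [0, 0, 1, 0, 0]
  [0, 0, 0, 1, 0]
  [0, 0, 0, 0, 1]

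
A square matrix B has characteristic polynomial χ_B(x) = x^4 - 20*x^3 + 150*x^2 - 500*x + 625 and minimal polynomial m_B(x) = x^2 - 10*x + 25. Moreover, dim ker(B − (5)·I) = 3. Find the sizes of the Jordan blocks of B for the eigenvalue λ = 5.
Block sizes for λ = 5: [2, 1, 1]

Step 1 — from the characteristic polynomial, algebraic multiplicity of λ = 5 is 4. From dim ker(B − (5)·I) = 3, there are exactly 3 Jordan blocks for λ = 5.
Step 2 — from the minimal polynomial, the factor (x − 5)^2 tells us the largest block for λ = 5 has size 2.
Step 3 — with total size 4, 3 blocks, and largest block 2, the block sizes (in nonincreasing order) are [2, 1, 1].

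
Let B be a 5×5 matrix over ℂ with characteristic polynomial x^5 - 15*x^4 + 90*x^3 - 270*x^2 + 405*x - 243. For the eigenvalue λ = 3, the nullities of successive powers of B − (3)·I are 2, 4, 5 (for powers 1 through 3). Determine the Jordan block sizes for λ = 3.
Block sizes for λ = 3: [3, 2]

From the dimensions of kernels of powers, the number of Jordan blocks of size at least j is d_j − d_{j−1} where d_j = dim ker(N^j) (with d_0 = 0). Computing the differences gives [2, 2, 1].
The number of blocks of size exactly k is (#blocks of size ≥ k) − (#blocks of size ≥ k + 1), so the partition is: 1 block(s) of size 2, 1 block(s) of size 3.
In nonincreasing order the block sizes are [3, 2].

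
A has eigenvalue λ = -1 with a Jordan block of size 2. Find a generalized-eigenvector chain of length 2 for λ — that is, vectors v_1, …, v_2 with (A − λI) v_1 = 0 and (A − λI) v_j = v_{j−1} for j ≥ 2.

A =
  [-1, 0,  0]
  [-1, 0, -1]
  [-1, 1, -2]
A Jordan chain for λ = -1 of length 2:
v_1 = (0, -1, -1)ᵀ
v_2 = (1, 0, 0)ᵀ

Let N = A − (-1)·I. We want v_2 with N^2 v_2 = 0 but N^1 v_2 ≠ 0; then v_{j-1} := N · v_j for j = 2, …, 2.

Pick v_2 = (1, 0, 0)ᵀ.
Then v_1 = N · v_2 = (0, -1, -1)ᵀ.

Sanity check: (A − (-1)·I) v_1 = (0, 0, 0)ᵀ = 0. ✓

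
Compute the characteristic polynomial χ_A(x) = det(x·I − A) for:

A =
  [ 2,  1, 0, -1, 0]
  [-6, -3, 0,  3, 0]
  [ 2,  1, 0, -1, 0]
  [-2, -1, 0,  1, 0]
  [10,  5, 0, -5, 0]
x^5

Expanding det(x·I − A) (e.g. by cofactor expansion or by noting that A is similar to its Jordan form J, which has the same characteristic polynomial as A) gives
  χ_A(x) = x^5
which factors as x^5. The eigenvalues (with algebraic multiplicities) are λ = 0 with multiplicity 5.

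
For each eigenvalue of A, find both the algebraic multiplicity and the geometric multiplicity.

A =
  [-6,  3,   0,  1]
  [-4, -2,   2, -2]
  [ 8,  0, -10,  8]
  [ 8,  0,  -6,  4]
λ = -4: alg = 3, geom = 2; λ = -2: alg = 1, geom = 1

Step 1 — factor the characteristic polynomial to read off the algebraic multiplicities:
  χ_A(x) = (x + 2)*(x + 4)^3

Step 2 — compute geometric multiplicities via the rank-nullity identity g(λ) = n − rank(A − λI):
  rank(A − (-4)·I) = 2, so dim ker(A − (-4)·I) = n − 2 = 2
  rank(A − (-2)·I) = 3, so dim ker(A − (-2)·I) = n − 3 = 1

Summary:
  λ = -4: algebraic multiplicity = 3, geometric multiplicity = 2
  λ = -2: algebraic multiplicity = 1, geometric multiplicity = 1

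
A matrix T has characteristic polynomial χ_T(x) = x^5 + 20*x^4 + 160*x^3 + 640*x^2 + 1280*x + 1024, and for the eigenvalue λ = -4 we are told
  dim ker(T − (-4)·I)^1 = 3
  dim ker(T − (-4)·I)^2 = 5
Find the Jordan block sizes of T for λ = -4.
Block sizes for λ = -4: [2, 2, 1]

From the dimensions of kernels of powers, the number of Jordan blocks of size at least j is d_j − d_{j−1} where d_j = dim ker(N^j) (with d_0 = 0). Computing the differences gives [3, 2].
The number of blocks of size exactly k is (#blocks of size ≥ k) − (#blocks of size ≥ k + 1), so the partition is: 1 block(s) of size 1, 2 block(s) of size 2.
In nonincreasing order the block sizes are [2, 2, 1].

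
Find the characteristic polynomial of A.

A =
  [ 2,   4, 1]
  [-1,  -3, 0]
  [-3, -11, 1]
x^3

Expanding det(x·I − A) (e.g. by cofactor expansion or by noting that A is similar to its Jordan form J, which has the same characteristic polynomial as A) gives
  χ_A(x) = x^3
which factors as x^3. The eigenvalues (with algebraic multiplicities) are λ = 0 with multiplicity 3.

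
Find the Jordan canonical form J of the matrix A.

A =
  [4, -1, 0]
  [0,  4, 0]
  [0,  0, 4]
J_2(4) ⊕ J_1(4)

The characteristic polynomial is
  det(x·I − A) = x^3 - 12*x^2 + 48*x - 64 = (x - 4)^3

Eigenvalues and multiplicities (the geometric multiplicity of λ is n − rank(A − λI), which equals the number of Jordan blocks for λ):
  λ = 4: algebraic multiplicity = 3, geometric multiplicity = 2

Determining the block sizes for each eigenvalue:
  λ = 4: 2 blocks summing to 3 forces exactly one block of size 2 and the rest size 1 → block sizes [2, 1]

Assembling the blocks gives a Jordan form
J =
  [4, 1, 0]
  [0, 4, 0]
  [0, 0, 4]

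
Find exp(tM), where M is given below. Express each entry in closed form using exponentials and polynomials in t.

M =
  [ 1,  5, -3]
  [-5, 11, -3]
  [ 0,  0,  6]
e^{tM} =
  [-5*t*exp(6*t) + exp(6*t), 5*t*exp(6*t), -3*t*exp(6*t)]
  [-5*t*exp(6*t), 5*t*exp(6*t) + exp(6*t), -3*t*exp(6*t)]
  [0, 0, exp(6*t)]

Strategy: write M = P · J · P⁻¹ where J is a Jordan canonical form, so e^{tM} = P · e^{tJ} · P⁻¹, and e^{tJ} can be computed block-by-block.

M has Jordan form
J =
  [6, 1, 0]
  [0, 6, 0]
  [0, 0, 6]
(up to reordering of blocks).

Per-block formulas:
  For a 1×1 block at λ = 6: exp(t · [6]) = [e^(6t)].
  For a 2×2 Jordan block J_2(6): exp(t · J_2(6)) = e^(6t)·(I + t·N), where N is the 2×2 nilpotent shift.

After assembling e^{tJ} and conjugating by P, we get:

e^{tM} =
  [-5*t*exp(6*t) + exp(6*t), 5*t*exp(6*t), -3*t*exp(6*t)]
  [-5*t*exp(6*t), 5*t*exp(6*t) + exp(6*t), -3*t*exp(6*t)]
  [0, 0, exp(6*t)]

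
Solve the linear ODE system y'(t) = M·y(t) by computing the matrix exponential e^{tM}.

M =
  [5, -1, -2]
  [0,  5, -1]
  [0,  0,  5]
e^{tM} =
  [exp(5*t), -t*exp(5*t), t^2*exp(5*t)/2 - 2*t*exp(5*t)]
  [0, exp(5*t), -t*exp(5*t)]
  [0, 0, exp(5*t)]

Strategy: write M = P · J · P⁻¹ where J is a Jordan canonical form, so e^{tM} = P · e^{tJ} · P⁻¹, and e^{tJ} can be computed block-by-block.

M has Jordan form
J =
  [5, 1, 0]
  [0, 5, 1]
  [0, 0, 5]
(up to reordering of blocks).

Per-block formulas:
  For a 3×3 Jordan block J_3(5): exp(t · J_3(5)) = e^(5t)·(I + t·N + (t^2/2)·N^2), where N is the 3×3 nilpotent shift.

After assembling e^{tJ} and conjugating by P, we get:

e^{tM} =
  [exp(5*t), -t*exp(5*t), t^2*exp(5*t)/2 - 2*t*exp(5*t)]
  [0, exp(5*t), -t*exp(5*t)]
  [0, 0, exp(5*t)]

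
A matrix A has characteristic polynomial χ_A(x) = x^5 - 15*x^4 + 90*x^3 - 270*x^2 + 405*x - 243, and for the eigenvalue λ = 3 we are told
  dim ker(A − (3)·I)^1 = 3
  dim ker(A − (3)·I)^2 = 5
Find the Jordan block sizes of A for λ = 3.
Block sizes for λ = 3: [2, 2, 1]

From the dimensions of kernels of powers, the number of Jordan blocks of size at least j is d_j − d_{j−1} where d_j = dim ker(N^j) (with d_0 = 0). Computing the differences gives [3, 2].
The number of blocks of size exactly k is (#blocks of size ≥ k) − (#blocks of size ≥ k + 1), so the partition is: 1 block(s) of size 1, 2 block(s) of size 2.
In nonincreasing order the block sizes are [2, 2, 1].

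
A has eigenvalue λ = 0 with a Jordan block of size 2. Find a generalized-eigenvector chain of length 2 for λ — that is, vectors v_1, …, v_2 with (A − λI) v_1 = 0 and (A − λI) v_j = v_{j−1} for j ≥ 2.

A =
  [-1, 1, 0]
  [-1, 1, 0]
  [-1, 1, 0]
A Jordan chain for λ = 0 of length 2:
v_1 = (-1, -1, -1)ᵀ
v_2 = (1, 0, 0)ᵀ

Let N = A − (0)·I. We want v_2 with N^2 v_2 = 0 but N^1 v_2 ≠ 0; then v_{j-1} := N · v_j for j = 2, …, 2.

Pick v_2 = (1, 0, 0)ᵀ.
Then v_1 = N · v_2 = (-1, -1, -1)ᵀ.

Sanity check: (A − (0)·I) v_1 = (0, 0, 0)ᵀ = 0. ✓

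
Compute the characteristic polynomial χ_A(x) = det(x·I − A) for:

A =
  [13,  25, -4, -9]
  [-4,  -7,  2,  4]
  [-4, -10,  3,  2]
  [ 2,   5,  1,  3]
x^4 - 12*x^3 + 54*x^2 - 108*x + 81

Expanding det(x·I − A) (e.g. by cofactor expansion or by noting that A is similar to its Jordan form J, which has the same characteristic polynomial as A) gives
  χ_A(x) = x^4 - 12*x^3 + 54*x^2 - 108*x + 81
which factors as (x - 3)^4. The eigenvalues (with algebraic multiplicities) are λ = 3 with multiplicity 4.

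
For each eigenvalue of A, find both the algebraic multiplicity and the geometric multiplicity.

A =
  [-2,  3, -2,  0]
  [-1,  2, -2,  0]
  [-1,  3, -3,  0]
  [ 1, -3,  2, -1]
λ = -1: alg = 4, geom = 3

Step 1 — factor the characteristic polynomial to read off the algebraic multiplicities:
  χ_A(x) = (x + 1)^4

Step 2 — compute geometric multiplicities via the rank-nullity identity g(λ) = n − rank(A − λI):
  rank(A − (-1)·I) = 1, so dim ker(A − (-1)·I) = n − 1 = 3

Summary:
  λ = -1: algebraic multiplicity = 4, geometric multiplicity = 3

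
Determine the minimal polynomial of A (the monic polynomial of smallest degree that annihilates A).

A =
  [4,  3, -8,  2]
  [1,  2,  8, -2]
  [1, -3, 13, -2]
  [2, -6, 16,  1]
x^2 - 10*x + 25

The characteristic polynomial is χ_A(x) = (x - 5)^4, so the eigenvalues are known. The minimal polynomial is
  m_A(x) = Π_λ (x − λ)^{k_λ}
where k_λ is the size of the *largest* Jordan block for λ (equivalently, the smallest k with (A − λI)^k v = 0 for every generalised eigenvector v of λ).

  λ = 5: largest Jordan block has size 2, contributing (x − 5)^2

So m_A(x) = (x - 5)^2 = x^2 - 10*x + 25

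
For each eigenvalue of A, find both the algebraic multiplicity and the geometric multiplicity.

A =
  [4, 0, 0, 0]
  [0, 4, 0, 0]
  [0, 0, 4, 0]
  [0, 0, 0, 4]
λ = 4: alg = 4, geom = 4

Step 1 — factor the characteristic polynomial to read off the algebraic multiplicities:
  χ_A(x) = (x - 4)^4

Step 2 — compute geometric multiplicities via the rank-nullity identity g(λ) = n − rank(A − λI):
  rank(A − (4)·I) = 0, so dim ker(A − (4)·I) = n − 0 = 4

Summary:
  λ = 4: algebraic multiplicity = 4, geometric multiplicity = 4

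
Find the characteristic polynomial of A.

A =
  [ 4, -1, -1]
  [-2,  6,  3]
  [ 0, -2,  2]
x^3 - 12*x^2 + 48*x - 64

Expanding det(x·I − A) (e.g. by cofactor expansion or by noting that A is similar to its Jordan form J, which has the same characteristic polynomial as A) gives
  χ_A(x) = x^3 - 12*x^2 + 48*x - 64
which factors as (x - 4)^3. The eigenvalues (with algebraic multiplicities) are λ = 4 with multiplicity 3.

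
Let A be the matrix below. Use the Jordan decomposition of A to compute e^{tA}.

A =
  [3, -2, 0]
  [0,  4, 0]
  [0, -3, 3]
e^{tA} =
  [exp(3*t), -2*exp(4*t) + 2*exp(3*t), 0]
  [0, exp(4*t), 0]
  [0, -3*exp(4*t) + 3*exp(3*t), exp(3*t)]

Strategy: write A = P · J · P⁻¹ where J is a Jordan canonical form, so e^{tA} = P · e^{tJ} · P⁻¹, and e^{tJ} can be computed block-by-block.

A has Jordan form
J =
  [3, 0, 0]
  [0, 3, 0]
  [0, 0, 4]
(up to reordering of blocks).

Per-block formulas:
  For a 1×1 block at λ = 3: exp(t · [3]) = [e^(3t)].
  For a 1×1 block at λ = 4: exp(t · [4]) = [e^(4t)].

After assembling e^{tJ} and conjugating by P, we get:

e^{tA} =
  [exp(3*t), -2*exp(4*t) + 2*exp(3*t), 0]
  [0, exp(4*t), 0]
  [0, -3*exp(4*t) + 3*exp(3*t), exp(3*t)]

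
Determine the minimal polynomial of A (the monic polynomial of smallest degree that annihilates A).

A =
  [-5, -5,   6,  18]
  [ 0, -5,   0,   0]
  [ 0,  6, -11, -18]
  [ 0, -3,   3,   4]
x^3 + 12*x^2 + 45*x + 50

The characteristic polynomial is χ_A(x) = (x + 2)*(x + 5)^3, so the eigenvalues are known. The minimal polynomial is
  m_A(x) = Π_λ (x − λ)^{k_λ}
where k_λ is the size of the *largest* Jordan block for λ (equivalently, the smallest k with (A − λI)^k v = 0 for every generalised eigenvector v of λ).

  λ = -5: largest Jordan block has size 2, contributing (x + 5)^2
  λ = -2: largest Jordan block has size 1, contributing (x + 2)

So m_A(x) = (x + 2)*(x + 5)^2 = x^3 + 12*x^2 + 45*x + 50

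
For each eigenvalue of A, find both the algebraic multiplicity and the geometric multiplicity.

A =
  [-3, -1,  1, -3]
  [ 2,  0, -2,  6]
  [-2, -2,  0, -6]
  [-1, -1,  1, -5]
λ = -2: alg = 4, geom = 3

Step 1 — factor the characteristic polynomial to read off the algebraic multiplicities:
  χ_A(x) = (x + 2)^4

Step 2 — compute geometric multiplicities via the rank-nullity identity g(λ) = n − rank(A − λI):
  rank(A − (-2)·I) = 1, so dim ker(A − (-2)·I) = n − 1 = 3

Summary:
  λ = -2: algebraic multiplicity = 4, geometric multiplicity = 3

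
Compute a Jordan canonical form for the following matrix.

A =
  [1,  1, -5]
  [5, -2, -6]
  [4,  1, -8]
J_3(-3)

The characteristic polynomial is
  det(x·I − A) = x^3 + 9*x^2 + 27*x + 27 = (x + 3)^3

Eigenvalues and multiplicities (the geometric multiplicity of λ is n − rank(A − λI), which equals the number of Jordan blocks for λ):
  λ = -3: algebraic multiplicity = 3, geometric multiplicity = 1

Determining the block sizes for each eigenvalue:
  λ = -3: one block (gm = 1), so the single block has size am = 3 → block sizes [3]

Assembling the blocks gives a Jordan form
J =
  [-3,  1,  0]
  [ 0, -3,  1]
  [ 0,  0, -3]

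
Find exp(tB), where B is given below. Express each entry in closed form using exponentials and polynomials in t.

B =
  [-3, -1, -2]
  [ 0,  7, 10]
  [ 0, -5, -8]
e^{tB} =
  [exp(-3*t), -t*exp(-3*t), -2*t*exp(-3*t)]
  [0, 2*exp(2*t) - exp(-3*t), 2*exp(2*t) - 2*exp(-3*t)]
  [0, -exp(2*t) + exp(-3*t), -exp(2*t) + 2*exp(-3*t)]

Strategy: write B = P · J · P⁻¹ where J is a Jordan canonical form, so e^{tB} = P · e^{tJ} · P⁻¹, and e^{tJ} can be computed block-by-block.

B has Jordan form
J =
  [-3,  1, 0]
  [ 0, -3, 0]
  [ 0,  0, 2]
(up to reordering of blocks).

Per-block formulas:
  For a 1×1 block at λ = 2: exp(t · [2]) = [e^(2t)].
  For a 2×2 Jordan block J_2(-3): exp(t · J_2(-3)) = e^(-3t)·(I + t·N), where N is the 2×2 nilpotent shift.

After assembling e^{tJ} and conjugating by P, we get:

e^{tB} =
  [exp(-3*t), -t*exp(-3*t), -2*t*exp(-3*t)]
  [0, 2*exp(2*t) - exp(-3*t), 2*exp(2*t) - 2*exp(-3*t)]
  [0, -exp(2*t) + exp(-3*t), -exp(2*t) + 2*exp(-3*t)]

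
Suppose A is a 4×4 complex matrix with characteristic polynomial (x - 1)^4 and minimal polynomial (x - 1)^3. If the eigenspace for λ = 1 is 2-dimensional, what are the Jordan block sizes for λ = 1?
Block sizes for λ = 1: [3, 1]

Step 1 — from the characteristic polynomial, algebraic multiplicity of λ = 1 is 4. From dim ker(A − (1)·I) = 2, there are exactly 2 Jordan blocks for λ = 1.
Step 2 — from the minimal polynomial, the factor (x − 1)^3 tells us the largest block for λ = 1 has size 3.
Step 3 — with total size 4, 2 blocks, and largest block 3, the block sizes (in nonincreasing order) are [3, 1].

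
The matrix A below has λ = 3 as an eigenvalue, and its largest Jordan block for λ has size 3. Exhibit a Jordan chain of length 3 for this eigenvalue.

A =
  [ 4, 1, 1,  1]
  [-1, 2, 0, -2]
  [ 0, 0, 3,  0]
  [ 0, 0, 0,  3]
A Jordan chain for λ = 3 of length 3:
v_1 = (1, -1, 0, 0)ᵀ
v_2 = (1, 0, 0, 0)ᵀ
v_3 = (0, 0, 1, 0)ᵀ

Let N = A − (3)·I. We want v_3 with N^3 v_3 = 0 but N^2 v_3 ≠ 0; then v_{j-1} := N · v_j for j = 3, …, 2.

Pick v_3 = (0, 0, 1, 0)ᵀ.
Then v_2 = N · v_3 = (1, 0, 0, 0)ᵀ.
Then v_1 = N · v_2 = (1, -1, 0, 0)ᵀ.

Sanity check: (A − (3)·I) v_1 = (0, 0, 0, 0)ᵀ = 0. ✓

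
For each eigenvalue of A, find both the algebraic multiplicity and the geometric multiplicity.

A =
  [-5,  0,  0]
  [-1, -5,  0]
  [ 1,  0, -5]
λ = -5: alg = 3, geom = 2

Step 1 — factor the characteristic polynomial to read off the algebraic multiplicities:
  χ_A(x) = (x + 5)^3

Step 2 — compute geometric multiplicities via the rank-nullity identity g(λ) = n − rank(A − λI):
  rank(A − (-5)·I) = 1, so dim ker(A − (-5)·I) = n − 1 = 2

Summary:
  λ = -5: algebraic multiplicity = 3, geometric multiplicity = 2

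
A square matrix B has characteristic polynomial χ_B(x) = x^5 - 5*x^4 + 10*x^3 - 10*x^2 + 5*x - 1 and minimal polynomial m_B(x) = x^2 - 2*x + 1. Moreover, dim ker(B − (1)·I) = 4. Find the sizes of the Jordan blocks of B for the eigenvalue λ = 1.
Block sizes for λ = 1: [2, 1, 1, 1]

Step 1 — from the characteristic polynomial, algebraic multiplicity of λ = 1 is 5. From dim ker(B − (1)·I) = 4, there are exactly 4 Jordan blocks for λ = 1.
Step 2 — from the minimal polynomial, the factor (x − 1)^2 tells us the largest block for λ = 1 has size 2.
Step 3 — with total size 5, 4 blocks, and largest block 2, the block sizes (in nonincreasing order) are [2, 1, 1, 1].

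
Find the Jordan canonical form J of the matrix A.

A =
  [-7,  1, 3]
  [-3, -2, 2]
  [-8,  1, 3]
J_3(-2)

The characteristic polynomial is
  det(x·I − A) = x^3 + 6*x^2 + 12*x + 8 = (x + 2)^3

Eigenvalues and multiplicities (the geometric multiplicity of λ is n − rank(A − λI), which equals the number of Jordan blocks for λ):
  λ = -2: algebraic multiplicity = 3, geometric multiplicity = 1

Determining the block sizes for each eigenvalue:
  λ = -2: one block (gm = 1), so the single block has size am = 3 → block sizes [3]

Assembling the blocks gives a Jordan form
J =
  [-2,  1,  0]
  [ 0, -2,  1]
  [ 0,  0, -2]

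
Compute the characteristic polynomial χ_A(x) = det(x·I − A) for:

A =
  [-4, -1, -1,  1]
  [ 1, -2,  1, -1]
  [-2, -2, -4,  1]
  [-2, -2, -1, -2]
x^4 + 12*x^3 + 54*x^2 + 108*x + 81

Expanding det(x·I − A) (e.g. by cofactor expansion or by noting that A is similar to its Jordan form J, which has the same characteristic polynomial as A) gives
  χ_A(x) = x^4 + 12*x^3 + 54*x^2 + 108*x + 81
which factors as (x + 3)^4. The eigenvalues (with algebraic multiplicities) are λ = -3 with multiplicity 4.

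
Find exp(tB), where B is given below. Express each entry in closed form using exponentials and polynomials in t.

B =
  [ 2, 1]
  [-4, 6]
e^{tB} =
  [-2*t*exp(4*t) + exp(4*t), t*exp(4*t)]
  [-4*t*exp(4*t), 2*t*exp(4*t) + exp(4*t)]

Strategy: write B = P · J · P⁻¹ where J is a Jordan canonical form, so e^{tB} = P · e^{tJ} · P⁻¹, and e^{tJ} can be computed block-by-block.

B has Jordan form
J =
  [4, 1]
  [0, 4]
(up to reordering of blocks).

Per-block formulas:
  For a 2×2 Jordan block J_2(4): exp(t · J_2(4)) = e^(4t)·(I + t·N), where N is the 2×2 nilpotent shift.

After assembling e^{tJ} and conjugating by P, we get:

e^{tB} =
  [-2*t*exp(4*t) + exp(4*t), t*exp(4*t)]
  [-4*t*exp(4*t), 2*t*exp(4*t) + exp(4*t)]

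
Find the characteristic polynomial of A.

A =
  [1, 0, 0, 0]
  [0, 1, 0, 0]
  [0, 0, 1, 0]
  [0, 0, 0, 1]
x^4 - 4*x^3 + 6*x^2 - 4*x + 1

Expanding det(x·I − A) (e.g. by cofactor expansion or by noting that A is similar to its Jordan form J, which has the same characteristic polynomial as A) gives
  χ_A(x) = x^4 - 4*x^3 + 6*x^2 - 4*x + 1
which factors as (x - 1)^4. The eigenvalues (with algebraic multiplicities) are λ = 1 with multiplicity 4.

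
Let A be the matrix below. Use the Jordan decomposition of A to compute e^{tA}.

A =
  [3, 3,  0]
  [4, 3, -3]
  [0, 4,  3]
e^{tA} =
  [6*t^2*exp(3*t) + exp(3*t), 3*t*exp(3*t), -9*t^2*exp(3*t)/2]
  [4*t*exp(3*t), exp(3*t), -3*t*exp(3*t)]
  [8*t^2*exp(3*t), 4*t*exp(3*t), -6*t^2*exp(3*t) + exp(3*t)]

Strategy: write A = P · J · P⁻¹ where J is a Jordan canonical form, so e^{tA} = P · e^{tJ} · P⁻¹, and e^{tJ} can be computed block-by-block.

A has Jordan form
J =
  [3, 1, 0]
  [0, 3, 1]
  [0, 0, 3]
(up to reordering of blocks).

Per-block formulas:
  For a 3×3 Jordan block J_3(3): exp(t · J_3(3)) = e^(3t)·(I + t·N + (t^2/2)·N^2), where N is the 3×3 nilpotent shift.

After assembling e^{tJ} and conjugating by P, we get:

e^{tA} =
  [6*t^2*exp(3*t) + exp(3*t), 3*t*exp(3*t), -9*t^2*exp(3*t)/2]
  [4*t*exp(3*t), exp(3*t), -3*t*exp(3*t)]
  [8*t^2*exp(3*t), 4*t*exp(3*t), -6*t^2*exp(3*t) + exp(3*t)]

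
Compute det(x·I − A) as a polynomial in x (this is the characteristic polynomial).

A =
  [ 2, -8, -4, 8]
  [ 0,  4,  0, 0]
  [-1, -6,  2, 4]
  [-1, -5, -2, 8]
x^4 - 16*x^3 + 96*x^2 - 256*x + 256

Expanding det(x·I − A) (e.g. by cofactor expansion or by noting that A is similar to its Jordan form J, which has the same characteristic polynomial as A) gives
  χ_A(x) = x^4 - 16*x^3 + 96*x^2 - 256*x + 256
which factors as (x - 4)^4. The eigenvalues (with algebraic multiplicities) are λ = 4 with multiplicity 4.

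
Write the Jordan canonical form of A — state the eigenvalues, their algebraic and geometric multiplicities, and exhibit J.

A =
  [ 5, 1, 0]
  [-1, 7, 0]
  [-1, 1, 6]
J_2(6) ⊕ J_1(6)

The characteristic polynomial is
  det(x·I − A) = x^3 - 18*x^2 + 108*x - 216 = (x - 6)^3

Eigenvalues and multiplicities (the geometric multiplicity of λ is n − rank(A − λI), which equals the number of Jordan blocks for λ):
  λ = 6: algebraic multiplicity = 3, geometric multiplicity = 2

Determining the block sizes for each eigenvalue:
  λ = 6: 2 blocks summing to 3 forces exactly one block of size 2 and the rest size 1 → block sizes [2, 1]

Assembling the blocks gives a Jordan form
J =
  [6, 1, 0]
  [0, 6, 0]
  [0, 0, 6]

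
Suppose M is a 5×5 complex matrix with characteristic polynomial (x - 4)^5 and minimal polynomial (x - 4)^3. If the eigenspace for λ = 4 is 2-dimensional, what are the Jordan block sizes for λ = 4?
Block sizes for λ = 4: [3, 2]

Step 1 — from the characteristic polynomial, algebraic multiplicity of λ = 4 is 5. From dim ker(M − (4)·I) = 2, there are exactly 2 Jordan blocks for λ = 4.
Step 2 — from the minimal polynomial, the factor (x − 4)^3 tells us the largest block for λ = 4 has size 3.
Step 3 — with total size 5, 2 blocks, and largest block 3, the block sizes (in nonincreasing order) are [3, 2].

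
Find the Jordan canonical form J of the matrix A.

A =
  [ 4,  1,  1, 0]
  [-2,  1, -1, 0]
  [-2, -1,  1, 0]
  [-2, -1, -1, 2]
J_2(2) ⊕ J_1(2) ⊕ J_1(2)

The characteristic polynomial is
  det(x·I − A) = x^4 - 8*x^3 + 24*x^2 - 32*x + 16 = (x - 2)^4

Eigenvalues and multiplicities (the geometric multiplicity of λ is n − rank(A − λI), which equals the number of Jordan blocks for λ):
  λ = 2: algebraic multiplicity = 4, geometric multiplicity = 3

Determining the block sizes for each eigenvalue:
  λ = 2: 3 blocks summing to 4 forces exactly one block of size 2 and the rest size 1 → block sizes [2, 1, 1]

Assembling the blocks gives a Jordan form
J =
  [2, 1, 0, 0]
  [0, 2, 0, 0]
  [0, 0, 2, 0]
  [0, 0, 0, 2]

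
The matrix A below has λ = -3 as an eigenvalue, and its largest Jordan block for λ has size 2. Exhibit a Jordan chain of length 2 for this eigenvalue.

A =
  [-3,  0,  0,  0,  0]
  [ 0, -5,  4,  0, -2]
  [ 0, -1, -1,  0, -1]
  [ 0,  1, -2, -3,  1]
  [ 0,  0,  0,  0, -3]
A Jordan chain for λ = -3 of length 2:
v_1 = (0, -2, -1, 1, 0)ᵀ
v_2 = (0, 1, 0, 0, 0)ᵀ

Let N = A − (-3)·I. We want v_2 with N^2 v_2 = 0 but N^1 v_2 ≠ 0; then v_{j-1} := N · v_j for j = 2, …, 2.

Pick v_2 = (0, 1, 0, 0, 0)ᵀ.
Then v_1 = N · v_2 = (0, -2, -1, 1, 0)ᵀ.

Sanity check: (A − (-3)·I) v_1 = (0, 0, 0, 0, 0)ᵀ = 0. ✓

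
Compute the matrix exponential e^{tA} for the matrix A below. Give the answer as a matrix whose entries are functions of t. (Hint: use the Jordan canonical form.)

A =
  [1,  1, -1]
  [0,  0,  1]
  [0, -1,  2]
e^{tA} =
  [exp(t), t*exp(t), -t*exp(t)]
  [0, -t*exp(t) + exp(t), t*exp(t)]
  [0, -t*exp(t), t*exp(t) + exp(t)]

Strategy: write A = P · J · P⁻¹ where J is a Jordan canonical form, so e^{tA} = P · e^{tJ} · P⁻¹, and e^{tJ} can be computed block-by-block.

A has Jordan form
J =
  [1, 1, 0]
  [0, 1, 0]
  [0, 0, 1]
(up to reordering of blocks).

Per-block formulas:
  For a 2×2 Jordan block J_2(1): exp(t · J_2(1)) = e^(1t)·(I + t·N), where N is the 2×2 nilpotent shift.
  For a 1×1 block at λ = 1: exp(t · [1]) = [e^(1t)].

After assembling e^{tJ} and conjugating by P, we get:

e^{tA} =
  [exp(t), t*exp(t), -t*exp(t)]
  [0, -t*exp(t) + exp(t), t*exp(t)]
  [0, -t*exp(t), t*exp(t) + exp(t)]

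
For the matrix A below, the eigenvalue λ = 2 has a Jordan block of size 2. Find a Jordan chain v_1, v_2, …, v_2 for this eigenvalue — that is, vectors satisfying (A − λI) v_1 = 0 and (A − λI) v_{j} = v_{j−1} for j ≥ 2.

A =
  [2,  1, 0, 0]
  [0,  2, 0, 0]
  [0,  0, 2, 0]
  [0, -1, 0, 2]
A Jordan chain for λ = 2 of length 2:
v_1 = (1, 0, 0, -1)ᵀ
v_2 = (0, 1, 0, 0)ᵀ

Let N = A − (2)·I. We want v_2 with N^2 v_2 = 0 but N^1 v_2 ≠ 0; then v_{j-1} := N · v_j for j = 2, …, 2.

Pick v_2 = (0, 1, 0, 0)ᵀ.
Then v_1 = N · v_2 = (1, 0, 0, -1)ᵀ.

Sanity check: (A − (2)·I) v_1 = (0, 0, 0, 0)ᵀ = 0. ✓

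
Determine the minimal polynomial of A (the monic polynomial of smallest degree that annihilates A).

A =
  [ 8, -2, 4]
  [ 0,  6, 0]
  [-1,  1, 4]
x^2 - 12*x + 36

The characteristic polynomial is χ_A(x) = (x - 6)^3, so the eigenvalues are known. The minimal polynomial is
  m_A(x) = Π_λ (x − λ)^{k_λ}
where k_λ is the size of the *largest* Jordan block for λ (equivalently, the smallest k with (A − λI)^k v = 0 for every generalised eigenvector v of λ).

  λ = 6: largest Jordan block has size 2, contributing (x − 6)^2

So m_A(x) = (x - 6)^2 = x^2 - 12*x + 36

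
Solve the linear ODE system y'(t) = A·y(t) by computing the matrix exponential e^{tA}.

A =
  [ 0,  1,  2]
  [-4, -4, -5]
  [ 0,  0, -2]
e^{tA} =
  [2*t*exp(-2*t) + exp(-2*t), t*exp(-2*t), -t^2*exp(-2*t)/2 + 2*t*exp(-2*t)]
  [-4*t*exp(-2*t), -2*t*exp(-2*t) + exp(-2*t), t^2*exp(-2*t) - 5*t*exp(-2*t)]
  [0, 0, exp(-2*t)]

Strategy: write A = P · J · P⁻¹ where J is a Jordan canonical form, so e^{tA} = P · e^{tJ} · P⁻¹, and e^{tJ} can be computed block-by-block.

A has Jordan form
J =
  [-2,  1,  0]
  [ 0, -2,  1]
  [ 0,  0, -2]
(up to reordering of blocks).

Per-block formulas:
  For a 3×3 Jordan block J_3(-2): exp(t · J_3(-2)) = e^(-2t)·(I + t·N + (t^2/2)·N^2), where N is the 3×3 nilpotent shift.

After assembling e^{tJ} and conjugating by P, we get:

e^{tA} =
  [2*t*exp(-2*t) + exp(-2*t), t*exp(-2*t), -t^2*exp(-2*t)/2 + 2*t*exp(-2*t)]
  [-4*t*exp(-2*t), -2*t*exp(-2*t) + exp(-2*t), t^2*exp(-2*t) - 5*t*exp(-2*t)]
  [0, 0, exp(-2*t)]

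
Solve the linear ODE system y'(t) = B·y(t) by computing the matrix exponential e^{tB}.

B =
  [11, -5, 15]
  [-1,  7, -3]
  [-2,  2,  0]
e^{tB} =
  [5*t*exp(6*t) + exp(6*t), -5*t*exp(6*t), 15*t*exp(6*t)]
  [-t*exp(6*t), t*exp(6*t) + exp(6*t), -3*t*exp(6*t)]
  [-2*t*exp(6*t), 2*t*exp(6*t), -6*t*exp(6*t) + exp(6*t)]

Strategy: write B = P · J · P⁻¹ where J is a Jordan canonical form, so e^{tB} = P · e^{tJ} · P⁻¹, and e^{tJ} can be computed block-by-block.

B has Jordan form
J =
  [6, 1, 0]
  [0, 6, 0]
  [0, 0, 6]
(up to reordering of blocks).

Per-block formulas:
  For a 1×1 block at λ = 6: exp(t · [6]) = [e^(6t)].
  For a 2×2 Jordan block J_2(6): exp(t · J_2(6)) = e^(6t)·(I + t·N), where N is the 2×2 nilpotent shift.

After assembling e^{tJ} and conjugating by P, we get:

e^{tB} =
  [5*t*exp(6*t) + exp(6*t), -5*t*exp(6*t), 15*t*exp(6*t)]
  [-t*exp(6*t), t*exp(6*t) + exp(6*t), -3*t*exp(6*t)]
  [-2*t*exp(6*t), 2*t*exp(6*t), -6*t*exp(6*t) + exp(6*t)]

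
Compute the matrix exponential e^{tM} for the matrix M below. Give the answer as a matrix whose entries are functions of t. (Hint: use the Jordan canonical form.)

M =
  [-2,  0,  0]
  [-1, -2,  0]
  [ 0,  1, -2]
e^{tM} =
  [exp(-2*t), 0, 0]
  [-t*exp(-2*t), exp(-2*t), 0]
  [-t^2*exp(-2*t)/2, t*exp(-2*t), exp(-2*t)]

Strategy: write M = P · J · P⁻¹ where J is a Jordan canonical form, so e^{tM} = P · e^{tJ} · P⁻¹, and e^{tJ} can be computed block-by-block.

M has Jordan form
J =
  [-2,  1,  0]
  [ 0, -2,  1]
  [ 0,  0, -2]
(up to reordering of blocks).

Per-block formulas:
  For a 3×3 Jordan block J_3(-2): exp(t · J_3(-2)) = e^(-2t)·(I + t·N + (t^2/2)·N^2), where N is the 3×3 nilpotent shift.

After assembling e^{tJ} and conjugating by P, we get:

e^{tM} =
  [exp(-2*t), 0, 0]
  [-t*exp(-2*t), exp(-2*t), 0]
  [-t^2*exp(-2*t)/2, t*exp(-2*t), exp(-2*t)]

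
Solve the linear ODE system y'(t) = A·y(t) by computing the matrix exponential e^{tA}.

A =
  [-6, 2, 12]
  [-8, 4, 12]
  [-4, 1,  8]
e^{tA} =
  [-8*t*exp(2*t) + exp(2*t), 2*t*exp(2*t), 12*t*exp(2*t)]
  [-8*t*exp(2*t), 2*t*exp(2*t) + exp(2*t), 12*t*exp(2*t)]
  [-4*t*exp(2*t), t*exp(2*t), 6*t*exp(2*t) + exp(2*t)]

Strategy: write A = P · J · P⁻¹ where J is a Jordan canonical form, so e^{tA} = P · e^{tJ} · P⁻¹, and e^{tJ} can be computed block-by-block.

A has Jordan form
J =
  [2, 1, 0]
  [0, 2, 0]
  [0, 0, 2]
(up to reordering of blocks).

Per-block formulas:
  For a 1×1 block at λ = 2: exp(t · [2]) = [e^(2t)].
  For a 2×2 Jordan block J_2(2): exp(t · J_2(2)) = e^(2t)·(I + t·N), where N is the 2×2 nilpotent shift.

After assembling e^{tJ} and conjugating by P, we get:

e^{tA} =
  [-8*t*exp(2*t) + exp(2*t), 2*t*exp(2*t), 12*t*exp(2*t)]
  [-8*t*exp(2*t), 2*t*exp(2*t) + exp(2*t), 12*t*exp(2*t)]
  [-4*t*exp(2*t), t*exp(2*t), 6*t*exp(2*t) + exp(2*t)]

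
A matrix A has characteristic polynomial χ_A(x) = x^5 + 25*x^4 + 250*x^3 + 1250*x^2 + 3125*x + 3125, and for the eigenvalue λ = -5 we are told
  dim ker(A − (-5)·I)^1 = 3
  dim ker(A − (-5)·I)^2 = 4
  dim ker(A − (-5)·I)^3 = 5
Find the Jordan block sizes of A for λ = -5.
Block sizes for λ = -5: [3, 1, 1]

From the dimensions of kernels of powers, the number of Jordan blocks of size at least j is d_j − d_{j−1} where d_j = dim ker(N^j) (with d_0 = 0). Computing the differences gives [3, 1, 1].
The number of blocks of size exactly k is (#blocks of size ≥ k) − (#blocks of size ≥ k + 1), so the partition is: 2 block(s) of size 1, 1 block(s) of size 3.
In nonincreasing order the block sizes are [3, 1, 1].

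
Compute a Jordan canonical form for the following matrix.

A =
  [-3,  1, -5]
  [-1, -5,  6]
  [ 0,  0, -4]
J_3(-4)

The characteristic polynomial is
  det(x·I − A) = x^3 + 12*x^2 + 48*x + 64 = (x + 4)^3

Eigenvalues and multiplicities (the geometric multiplicity of λ is n − rank(A − λI), which equals the number of Jordan blocks for λ):
  λ = -4: algebraic multiplicity = 3, geometric multiplicity = 1

Determining the block sizes for each eigenvalue:
  λ = -4: one block (gm = 1), so the single block has size am = 3 → block sizes [3]

Assembling the blocks gives a Jordan form
J =
  [-4,  1,  0]
  [ 0, -4,  1]
  [ 0,  0, -4]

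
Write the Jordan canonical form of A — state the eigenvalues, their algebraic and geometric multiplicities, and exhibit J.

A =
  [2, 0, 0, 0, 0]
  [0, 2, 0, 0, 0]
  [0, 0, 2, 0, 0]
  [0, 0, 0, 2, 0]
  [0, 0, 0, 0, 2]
J_1(2) ⊕ J_1(2) ⊕ J_1(2) ⊕ J_1(2) ⊕ J_1(2)

The characteristic polynomial is
  det(x·I − A) = x^5 - 10*x^4 + 40*x^3 - 80*x^2 + 80*x - 32 = (x - 2)^5

Eigenvalues and multiplicities (the geometric multiplicity of λ is n − rank(A − λI), which equals the number of Jordan blocks for λ):
  λ = 2: algebraic multiplicity = 5, geometric multiplicity = 5

Determining the block sizes for each eigenvalue:
  λ = 2: gm = am = 5, so every block has size 1 → block sizes [1, 1, 1, 1, 1]

Assembling the blocks gives a Jordan form
J =
  [2, 0, 0, 0, 0]
  [0, 2, 0, 0, 0]
  [0, 0, 2, 0, 0]
  [0, 0, 0, 2, 0]
  [0, 0, 0, 0, 2]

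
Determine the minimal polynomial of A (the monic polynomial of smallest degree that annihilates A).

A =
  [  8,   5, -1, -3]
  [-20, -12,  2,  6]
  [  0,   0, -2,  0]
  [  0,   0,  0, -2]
x^2 + 4*x + 4

The characteristic polynomial is χ_A(x) = (x + 2)^4, so the eigenvalues are known. The minimal polynomial is
  m_A(x) = Π_λ (x − λ)^{k_λ}
where k_λ is the size of the *largest* Jordan block for λ (equivalently, the smallest k with (A − λI)^k v = 0 for every generalised eigenvector v of λ).

  λ = -2: largest Jordan block has size 2, contributing (x + 2)^2

So m_A(x) = (x + 2)^2 = x^2 + 4*x + 4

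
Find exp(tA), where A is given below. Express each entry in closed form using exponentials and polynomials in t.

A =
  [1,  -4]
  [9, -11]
e^{tA} =
  [6*t*exp(-5*t) + exp(-5*t), -4*t*exp(-5*t)]
  [9*t*exp(-5*t), -6*t*exp(-5*t) + exp(-5*t)]

Strategy: write A = P · J · P⁻¹ where J is a Jordan canonical form, so e^{tA} = P · e^{tJ} · P⁻¹, and e^{tJ} can be computed block-by-block.

A has Jordan form
J =
  [-5,  1]
  [ 0, -5]
(up to reordering of blocks).

Per-block formulas:
  For a 2×2 Jordan block J_2(-5): exp(t · J_2(-5)) = e^(-5t)·(I + t·N), where N is the 2×2 nilpotent shift.

After assembling e^{tJ} and conjugating by P, we get:

e^{tA} =
  [6*t*exp(-5*t) + exp(-5*t), -4*t*exp(-5*t)]
  [9*t*exp(-5*t), -6*t*exp(-5*t) + exp(-5*t)]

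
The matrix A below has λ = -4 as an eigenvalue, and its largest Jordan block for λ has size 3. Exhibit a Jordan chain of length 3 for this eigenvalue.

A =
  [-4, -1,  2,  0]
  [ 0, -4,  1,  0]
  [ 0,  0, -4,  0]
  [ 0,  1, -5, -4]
A Jordan chain for λ = -4 of length 3:
v_1 = (-1, 0, 0, 1)ᵀ
v_2 = (2, 1, 0, -5)ᵀ
v_3 = (0, 0, 1, 0)ᵀ

Let N = A − (-4)·I. We want v_3 with N^3 v_3 = 0 but N^2 v_3 ≠ 0; then v_{j-1} := N · v_j for j = 3, …, 2.

Pick v_3 = (0, 0, 1, 0)ᵀ.
Then v_2 = N · v_3 = (2, 1, 0, -5)ᵀ.
Then v_1 = N · v_2 = (-1, 0, 0, 1)ᵀ.

Sanity check: (A − (-4)·I) v_1 = (0, 0, 0, 0)ᵀ = 0. ✓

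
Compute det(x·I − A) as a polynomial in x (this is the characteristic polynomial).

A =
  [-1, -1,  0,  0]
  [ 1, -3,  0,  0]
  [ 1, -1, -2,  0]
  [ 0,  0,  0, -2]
x^4 + 8*x^3 + 24*x^2 + 32*x + 16

Expanding det(x·I − A) (e.g. by cofactor expansion or by noting that A is similar to its Jordan form J, which has the same characteristic polynomial as A) gives
  χ_A(x) = x^4 + 8*x^3 + 24*x^2 + 32*x + 16
which factors as (x + 2)^4. The eigenvalues (with algebraic multiplicities) are λ = -2 with multiplicity 4.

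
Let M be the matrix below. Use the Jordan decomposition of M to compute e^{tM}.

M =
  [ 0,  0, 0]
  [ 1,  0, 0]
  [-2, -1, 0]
e^{tM} =
  [1, 0, 0]
  [t, 1, 0]
  [-t^2/2 - 2*t, -t, 1]

Strategy: write M = P · J · P⁻¹ where J is a Jordan canonical form, so e^{tM} = P · e^{tJ} · P⁻¹, and e^{tJ} can be computed block-by-block.

M has Jordan form
J =
  [0, 1, 0]
  [0, 0, 1]
  [0, 0, 0]
(up to reordering of blocks).

Per-block formulas:
  For a 3×3 Jordan block J_3(0): exp(t · J_3(0)) = e^(0t)·(I + t·N + (t^2/2)·N^2), where N is the 3×3 nilpotent shift.

After assembling e^{tJ} and conjugating by P, we get:

e^{tM} =
  [1, 0, 0]
  [t, 1, 0]
  [-t^2/2 - 2*t, -t, 1]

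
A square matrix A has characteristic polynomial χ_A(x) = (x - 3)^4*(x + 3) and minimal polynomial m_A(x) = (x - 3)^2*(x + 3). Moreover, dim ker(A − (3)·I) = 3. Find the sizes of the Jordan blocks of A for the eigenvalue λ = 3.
Block sizes for λ = 3: [2, 1, 1]

Step 1 — from the characteristic polynomial, algebraic multiplicity of λ = 3 is 4. From dim ker(A − (3)·I) = 3, there are exactly 3 Jordan blocks for λ = 3.
Step 2 — from the minimal polynomial, the factor (x − 3)^2 tells us the largest block for λ = 3 has size 2.
Step 3 — with total size 4, 3 blocks, and largest block 2, the block sizes (in nonincreasing order) are [2, 1, 1].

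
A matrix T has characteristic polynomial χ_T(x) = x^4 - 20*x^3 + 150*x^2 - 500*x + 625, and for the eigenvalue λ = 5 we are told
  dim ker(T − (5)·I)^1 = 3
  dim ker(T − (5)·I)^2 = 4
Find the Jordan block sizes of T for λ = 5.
Block sizes for λ = 5: [2, 1, 1]

From the dimensions of kernels of powers, the number of Jordan blocks of size at least j is d_j − d_{j−1} where d_j = dim ker(N^j) (with d_0 = 0). Computing the differences gives [3, 1].
The number of blocks of size exactly k is (#blocks of size ≥ k) − (#blocks of size ≥ k + 1), so the partition is: 2 block(s) of size 1, 1 block(s) of size 2.
In nonincreasing order the block sizes are [2, 1, 1].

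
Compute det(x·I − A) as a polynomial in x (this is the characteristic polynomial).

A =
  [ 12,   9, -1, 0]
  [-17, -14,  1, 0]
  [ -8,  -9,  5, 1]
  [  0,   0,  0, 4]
x^4 - 7*x^3 - 12*x^2 + 176*x - 320

Expanding det(x·I − A) (e.g. by cofactor expansion or by noting that A is similar to its Jordan form J, which has the same characteristic polynomial as A) gives
  χ_A(x) = x^4 - 7*x^3 - 12*x^2 + 176*x - 320
which factors as (x - 4)^3*(x + 5). The eigenvalues (with algebraic multiplicities) are λ = -5 with multiplicity 1, λ = 4 with multiplicity 3.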